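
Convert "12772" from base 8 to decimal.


Input: "12772" in base 8
Positional expansion:
  Digit '1' (value 1) x 8^4 = 4096
  Digit '2' (value 2) x 8^3 = 1024
  Digit '7' (value 7) x 8^2 = 448
  Digit '7' (value 7) x 8^1 = 56
  Digit '2' (value 2) x 8^0 = 2
Sum = 5626

5626


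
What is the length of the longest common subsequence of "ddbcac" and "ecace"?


LCS of "ddbcac" and "ecace"
DP table:
           e    c    a    c    e
      0    0    0    0    0    0
  d   0    0    0    0    0    0
  d   0    0    0    0    0    0
  b   0    0    0    0    0    0
  c   0    0    1    1    1    1
  a   0    0    1    2    2    2
  c   0    0    1    2    3    3
LCS length = dp[6][5] = 3

3


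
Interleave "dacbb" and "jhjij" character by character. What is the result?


Interleaving "dacbb" and "jhjij":
  Position 0: 'd' from first, 'j' from second => "dj"
  Position 1: 'a' from first, 'h' from second => "ah"
  Position 2: 'c' from first, 'j' from second => "cj"
  Position 3: 'b' from first, 'i' from second => "bi"
  Position 4: 'b' from first, 'j' from second => "bj"
Result: djahcjbibj

djahcjbibj


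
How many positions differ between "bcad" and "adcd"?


Comparing "bcad" and "adcd" position by position:
  Position 0: 'b' vs 'a' => DIFFER
  Position 1: 'c' vs 'd' => DIFFER
  Position 2: 'a' vs 'c' => DIFFER
  Position 3: 'd' vs 'd' => same
Positions that differ: 3

3


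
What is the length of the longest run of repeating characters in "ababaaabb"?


Input: "ababaaabb"
Scanning for longest run:
  Position 1 ('b'): new char, reset run to 1
  Position 2 ('a'): new char, reset run to 1
  Position 3 ('b'): new char, reset run to 1
  Position 4 ('a'): new char, reset run to 1
  Position 5 ('a'): continues run of 'a', length=2
  Position 6 ('a'): continues run of 'a', length=3
  Position 7 ('b'): new char, reset run to 1
  Position 8 ('b'): continues run of 'b', length=2
Longest run: 'a' with length 3

3


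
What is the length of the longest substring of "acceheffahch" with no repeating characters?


Input: "acceheffahch"
Sliding window (track last position of each char):
  Position 0 ('a'): window [0,0] length 1 -- new best
  Position 1 ('c'): window [0,1] length 2 -- new best
  Position 2 ('c'): repeat (last at 1), move window start to 2
  Position 2 ('c'): window [2,2] length 1
  Position 3 ('e'): window [2,3] length 2
  Position 4 ('h'): window [2,4] length 3 -- new best
  Position 5 ('e'): repeat (last at 3), move window start to 4
  Position 5 ('e'): window [4,5] length 2
  Position 6 ('f'): window [4,6] length 3
  Position 7 ('f'): repeat (last at 6), move window start to 7
  Position 7 ('f'): window [7,7] length 1
  Position 8 ('a'): window [7,8] length 2
  Position 9 ('h'): window [7,9] length 3
  Position 10 ('c'): window [7,10] length 4 -- new best
  Position 11 ('h'): repeat (last at 9), move window start to 10
  Position 11 ('h'): window [10,11] length 2
Longest substring with no repeats: "fahc" with length 4

4


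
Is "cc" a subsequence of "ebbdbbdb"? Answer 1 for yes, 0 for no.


Check if "cc" is a subsequence of "ebbdbbdb"
Greedy scan:
  Position 0 ('e'): no match needed
  Position 1 ('b'): no match needed
  Position 2 ('b'): no match needed
  Position 3 ('d'): no match needed
  Position 4 ('b'): no match needed
  Position 5 ('b'): no match needed
  Position 6 ('d'): no match needed
  Position 7 ('b'): no match needed
Only matched 0/2 characters => not a subsequence

0


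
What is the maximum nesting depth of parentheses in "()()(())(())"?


Input: "()()(())(())"
Tracking depth:
  Position 0 '(': depth becomes 1
  Position 1 ')': depth becomes 0
  Position 2 '(': depth becomes 1
  Position 3 ')': depth becomes 0
  Position 4 '(': depth becomes 1
  Position 5 '(': depth becomes 2
  Position 6 ')': depth becomes 1
  Position 7 ')': depth becomes 0
  Position 8 '(': depth becomes 1
  Position 9 '(': depth becomes 2
  Position 10 ')': depth becomes 1
  Position 11 ')': depth becomes 0
Maximum depth reached: 2

2


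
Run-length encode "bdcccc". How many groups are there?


Input: bdcccc
Scanning for consecutive runs:
  Group 1: 'b' x 1 (positions 0-0)
  Group 2: 'd' x 1 (positions 1-1)
  Group 3: 'c' x 4 (positions 2-5)
Total groups: 3

3


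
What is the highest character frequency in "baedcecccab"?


Input: baedcecccab
Character counts:
  'a': 2
  'b': 2
  'c': 4
  'd': 1
  'e': 2
Maximum frequency: 4

4


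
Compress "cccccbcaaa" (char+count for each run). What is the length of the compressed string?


Input: cccccbcaaa
Runs:
  'c' x 5 => "c5"
  'b' x 1 => "b1"
  'c' x 1 => "c1"
  'a' x 3 => "a3"
Compressed: "c5b1c1a3"
Compressed length: 8

8


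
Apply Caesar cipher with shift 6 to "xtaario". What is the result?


Caesar cipher: shift "xtaario" by 6
  'x' (pos 23) + 6 = pos 3 = 'd'
  't' (pos 19) + 6 = pos 25 = 'z'
  'a' (pos 0) + 6 = pos 6 = 'g'
  'a' (pos 0) + 6 = pos 6 = 'g'
  'r' (pos 17) + 6 = pos 23 = 'x'
  'i' (pos 8) + 6 = pos 14 = 'o'
  'o' (pos 14) + 6 = pos 20 = 'u'
Result: dzggxou

dzggxou


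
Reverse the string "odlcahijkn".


Input: odlcahijkn
Reading characters right to left:
  Position 9: 'n'
  Position 8: 'k'
  Position 7: 'j'
  Position 6: 'i'
  Position 5: 'h'
  Position 4: 'a'
  Position 3: 'c'
  Position 2: 'l'
  Position 1: 'd'
  Position 0: 'o'
Reversed: nkjihacldo

nkjihacldo


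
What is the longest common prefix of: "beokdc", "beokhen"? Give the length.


Words: beokdc, beokhen
  Position 0: all 'b' => match
  Position 1: all 'e' => match
  Position 2: all 'o' => match
  Position 3: all 'k' => match
  Position 4: ('d', 'h') => mismatch, stop
LCP = "beok" (length 4)

4


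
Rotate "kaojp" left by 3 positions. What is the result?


Input: "kaojp", rotate left by 3
First 3 characters: "kao"
Remaining characters: "jp"
Concatenate remaining + first: "jp" + "kao" = "jpkao"

jpkao


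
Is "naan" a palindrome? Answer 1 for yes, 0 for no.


Input: naan
Reversed: naan
  Compare pos 0 ('n') with pos 3 ('n'): match
  Compare pos 1 ('a') with pos 2 ('a'): match
Result: palindrome

1


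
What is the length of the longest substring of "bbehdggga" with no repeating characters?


Input: "bbehdggga"
Sliding window (track last position of each char):
  Position 0 ('b'): window [0,0] length 1 -- new best
  Position 1 ('b'): repeat (last at 0), move window start to 1
  Position 1 ('b'): window [1,1] length 1
  Position 2 ('e'): window [1,2] length 2 -- new best
  Position 3 ('h'): window [1,3] length 3 -- new best
  Position 4 ('d'): window [1,4] length 4 -- new best
  Position 5 ('g'): window [1,5] length 5 -- new best
  Position 6 ('g'): repeat (last at 5), move window start to 6
  Position 6 ('g'): window [6,6] length 1
  Position 7 ('g'): repeat (last at 6), move window start to 7
  Position 7 ('g'): window [7,7] length 1
  Position 8 ('a'): window [7,8] length 2
Longest substring with no repeats: "behdg" with length 5

5


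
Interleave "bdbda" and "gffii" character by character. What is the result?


Interleaving "bdbda" and "gffii":
  Position 0: 'b' from first, 'g' from second => "bg"
  Position 1: 'd' from first, 'f' from second => "df"
  Position 2: 'b' from first, 'f' from second => "bf"
  Position 3: 'd' from first, 'i' from second => "di"
  Position 4: 'a' from first, 'i' from second => "ai"
Result: bgdfbfdiai

bgdfbfdiai


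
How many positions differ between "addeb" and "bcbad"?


Comparing "addeb" and "bcbad" position by position:
  Position 0: 'a' vs 'b' => DIFFER
  Position 1: 'd' vs 'c' => DIFFER
  Position 2: 'd' vs 'b' => DIFFER
  Position 3: 'e' vs 'a' => DIFFER
  Position 4: 'b' vs 'd' => DIFFER
Positions that differ: 5

5


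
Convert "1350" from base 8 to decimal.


Input: "1350" in base 8
Positional expansion:
  Digit '1' (value 1) x 8^3 = 512
  Digit '3' (value 3) x 8^2 = 192
  Digit '5' (value 5) x 8^1 = 40
  Digit '0' (value 0) x 8^0 = 0
Sum = 744

744


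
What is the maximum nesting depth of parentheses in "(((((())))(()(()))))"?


Input: "(((((())))(()(()))))"
Tracking depth:
  Position 0 '(': depth becomes 1
  Position 1 '(': depth becomes 2
  Position 2 '(': depth becomes 3
  Position 3 '(': depth becomes 4
  Position 4 '(': depth becomes 5
  Position 5 '(': depth becomes 6
  Position 6 ')': depth becomes 5
  Position 7 ')': depth becomes 4
  Position 8 ')': depth becomes 3
  Position 9 ')': depth becomes 2
  Position 10 '(': depth becomes 3
  Position 11 '(': depth becomes 4
  Position 12 ')': depth becomes 3
  Position 13 '(': depth becomes 4
  Position 14 '(': depth becomes 5
  Position 15 ')': depth becomes 4
  Position 16 ')': depth becomes 3
  Position 17 ')': depth becomes 2
  Position 18 ')': depth becomes 1
  Position 19 ')': depth becomes 0
Maximum depth reached: 6

6


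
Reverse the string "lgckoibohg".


Input: lgckoibohg
Reading characters right to left:
  Position 9: 'g'
  Position 8: 'h'
  Position 7: 'o'
  Position 6: 'b'
  Position 5: 'i'
  Position 4: 'o'
  Position 3: 'k'
  Position 2: 'c'
  Position 1: 'g'
  Position 0: 'l'
Reversed: ghobiokcgl

ghobiokcgl


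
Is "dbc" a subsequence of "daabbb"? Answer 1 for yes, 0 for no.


Check if "dbc" is a subsequence of "daabbb"
Greedy scan:
  Position 0 ('d'): matches sub[0] = 'd'
  Position 1 ('a'): no match needed
  Position 2 ('a'): no match needed
  Position 3 ('b'): matches sub[1] = 'b'
  Position 4 ('b'): no match needed
  Position 5 ('b'): no match needed
Only matched 2/3 characters => not a subsequence

0


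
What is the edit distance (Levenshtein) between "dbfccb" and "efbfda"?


Computing edit distance: "dbfccb" -> "efbfda"
DP table:
           e    f    b    f    d    a
      0    1    2    3    4    5    6
  d   1    1    2    3    4    4    5
  b   2    2    2    2    3    4    5
  f   3    3    2    3    2    3    4
  c   4    4    3    3    3    3    4
  c   5    5    4    4    4    4    4
  b   6    6    5    4    5    5    5
Edit distance = dp[6][6] = 5

5


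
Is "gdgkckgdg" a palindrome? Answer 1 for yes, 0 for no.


Input: gdgkckgdg
Reversed: gdgkckgdg
  Compare pos 0 ('g') with pos 8 ('g'): match
  Compare pos 1 ('d') with pos 7 ('d'): match
  Compare pos 2 ('g') with pos 6 ('g'): match
  Compare pos 3 ('k') with pos 5 ('k'): match
Result: palindrome

1


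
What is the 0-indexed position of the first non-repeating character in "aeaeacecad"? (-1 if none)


Input: aeaeacecad
Character frequencies:
  'a': 4
  'c': 2
  'd': 1
  'e': 3
Scanning left to right for freq == 1:
  Position 0 ('a'): freq=4, skip
  Position 1 ('e'): freq=3, skip
  Position 2 ('a'): freq=4, skip
  Position 3 ('e'): freq=3, skip
  Position 4 ('a'): freq=4, skip
  Position 5 ('c'): freq=2, skip
  Position 6 ('e'): freq=3, skip
  Position 7 ('c'): freq=2, skip
  Position 8 ('a'): freq=4, skip
  Position 9 ('d'): unique! => answer = 9

9


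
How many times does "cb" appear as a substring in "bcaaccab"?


Searching for "cb" in "bcaaccab"
Scanning each position:
  Position 0: "bc" => no
  Position 1: "ca" => no
  Position 2: "aa" => no
  Position 3: "ac" => no
  Position 4: "cc" => no
  Position 5: "ca" => no
  Position 6: "ab" => no
Total occurrences: 0

0


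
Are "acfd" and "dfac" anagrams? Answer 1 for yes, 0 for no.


Strings: "acfd", "dfac"
Sorted first:  acdf
Sorted second: acdf
Sorted forms match => anagrams

1


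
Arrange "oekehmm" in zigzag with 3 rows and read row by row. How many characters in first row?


Zigzag "oekehmm" into 3 rows:
Placing characters:
  'o' => row 0
  'e' => row 1
  'k' => row 2
  'e' => row 1
  'h' => row 0
  'm' => row 1
  'm' => row 2
Rows:
  Row 0: "oh"
  Row 1: "eem"
  Row 2: "km"
First row length: 2

2


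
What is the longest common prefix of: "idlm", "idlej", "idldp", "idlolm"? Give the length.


Words: idlm, idlej, idldp, idlolm
  Position 0: all 'i' => match
  Position 1: all 'd' => match
  Position 2: all 'l' => match
  Position 3: ('m', 'e', 'd', 'o') => mismatch, stop
LCP = "idl" (length 3)

3


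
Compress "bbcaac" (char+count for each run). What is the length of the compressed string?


Input: bbcaac
Runs:
  'b' x 2 => "b2"
  'c' x 1 => "c1"
  'a' x 2 => "a2"
  'c' x 1 => "c1"
Compressed: "b2c1a2c1"
Compressed length: 8

8


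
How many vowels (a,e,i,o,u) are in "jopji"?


Input: jopji
Checking each character:
  'j' at position 0: consonant
  'o' at position 1: vowel (running total: 1)
  'p' at position 2: consonant
  'j' at position 3: consonant
  'i' at position 4: vowel (running total: 2)
Total vowels: 2

2


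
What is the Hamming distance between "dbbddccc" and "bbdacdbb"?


Comparing "dbbddccc" and "bbdacdbb" position by position:
  Position 0: 'd' vs 'b' => differ
  Position 1: 'b' vs 'b' => same
  Position 2: 'b' vs 'd' => differ
  Position 3: 'd' vs 'a' => differ
  Position 4: 'd' vs 'c' => differ
  Position 5: 'c' vs 'd' => differ
  Position 6: 'c' vs 'b' => differ
  Position 7: 'c' vs 'b' => differ
Total differences (Hamming distance): 7

7


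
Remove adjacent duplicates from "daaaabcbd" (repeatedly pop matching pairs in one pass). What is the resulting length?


Input: daaaabcbd
Stack-based adjacent duplicate removal:
  Read 'd': push. Stack: d
  Read 'a': push. Stack: da
  Read 'a': matches stack top 'a' => pop. Stack: d
  Read 'a': push. Stack: da
  Read 'a': matches stack top 'a' => pop. Stack: d
  Read 'b': push. Stack: db
  Read 'c': push. Stack: dbc
  Read 'b': push. Stack: dbcb
  Read 'd': push. Stack: dbcbd
Final stack: "dbcbd" (length 5)

5


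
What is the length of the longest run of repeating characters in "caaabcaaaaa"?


Input: "caaabcaaaaa"
Scanning for longest run:
  Position 1 ('a'): new char, reset run to 1
  Position 2 ('a'): continues run of 'a', length=2
  Position 3 ('a'): continues run of 'a', length=3
  Position 4 ('b'): new char, reset run to 1
  Position 5 ('c'): new char, reset run to 1
  Position 6 ('a'): new char, reset run to 1
  Position 7 ('a'): continues run of 'a', length=2
  Position 8 ('a'): continues run of 'a', length=3
  Position 9 ('a'): continues run of 'a', length=4
  Position 10 ('a'): continues run of 'a', length=5
Longest run: 'a' with length 5

5


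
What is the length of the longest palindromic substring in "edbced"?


Input: "edbced"
Checking substrings for palindromes:
  No multi-char palindromic substrings found
Longest palindromic substring: "e" with length 1

1


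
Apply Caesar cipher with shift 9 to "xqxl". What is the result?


Caesar cipher: shift "xqxl" by 9
  'x' (pos 23) + 9 = pos 6 = 'g'
  'q' (pos 16) + 9 = pos 25 = 'z'
  'x' (pos 23) + 9 = pos 6 = 'g'
  'l' (pos 11) + 9 = pos 20 = 'u'
Result: gzgu

gzgu


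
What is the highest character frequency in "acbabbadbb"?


Input: acbabbadbb
Character counts:
  'a': 3
  'b': 5
  'c': 1
  'd': 1
Maximum frequency: 5

5


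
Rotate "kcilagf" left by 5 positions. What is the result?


Input: "kcilagf", rotate left by 5
First 5 characters: "kcila"
Remaining characters: "gf"
Concatenate remaining + first: "gf" + "kcila" = "gfkcila"

gfkcila


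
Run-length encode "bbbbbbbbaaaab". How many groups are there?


Input: bbbbbbbbaaaab
Scanning for consecutive runs:
  Group 1: 'b' x 8 (positions 0-7)
  Group 2: 'a' x 4 (positions 8-11)
  Group 3: 'b' x 1 (positions 12-12)
Total groups: 3

3


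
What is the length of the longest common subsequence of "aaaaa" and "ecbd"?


LCS of "aaaaa" and "ecbd"
DP table:
           e    c    b    d
      0    0    0    0    0
  a   0    0    0    0    0
  a   0    0    0    0    0
  a   0    0    0    0    0
  a   0    0    0    0    0
  a   0    0    0    0    0
LCS length = dp[5][4] = 0

0


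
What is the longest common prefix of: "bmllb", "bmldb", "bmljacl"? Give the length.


Words: bmllb, bmldb, bmljacl
  Position 0: all 'b' => match
  Position 1: all 'm' => match
  Position 2: all 'l' => match
  Position 3: ('l', 'd', 'j') => mismatch, stop
LCP = "bml" (length 3)

3


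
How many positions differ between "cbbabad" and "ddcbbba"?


Comparing "cbbabad" and "ddcbbba" position by position:
  Position 0: 'c' vs 'd' => DIFFER
  Position 1: 'b' vs 'd' => DIFFER
  Position 2: 'b' vs 'c' => DIFFER
  Position 3: 'a' vs 'b' => DIFFER
  Position 4: 'b' vs 'b' => same
  Position 5: 'a' vs 'b' => DIFFER
  Position 6: 'd' vs 'a' => DIFFER
Positions that differ: 6

6


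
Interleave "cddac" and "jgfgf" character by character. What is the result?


Interleaving "cddac" and "jgfgf":
  Position 0: 'c' from first, 'j' from second => "cj"
  Position 1: 'd' from first, 'g' from second => "dg"
  Position 2: 'd' from first, 'f' from second => "df"
  Position 3: 'a' from first, 'g' from second => "ag"
  Position 4: 'c' from first, 'f' from second => "cf"
Result: cjdgdfagcf

cjdgdfagcf


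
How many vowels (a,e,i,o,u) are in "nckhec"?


Input: nckhec
Checking each character:
  'n' at position 0: consonant
  'c' at position 1: consonant
  'k' at position 2: consonant
  'h' at position 3: consonant
  'e' at position 4: vowel (running total: 1)
  'c' at position 5: consonant
Total vowels: 1

1


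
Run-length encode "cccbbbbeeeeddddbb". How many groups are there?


Input: cccbbbbeeeeddddbb
Scanning for consecutive runs:
  Group 1: 'c' x 3 (positions 0-2)
  Group 2: 'b' x 4 (positions 3-6)
  Group 3: 'e' x 4 (positions 7-10)
  Group 4: 'd' x 4 (positions 11-14)
  Group 5: 'b' x 2 (positions 15-16)
Total groups: 5

5


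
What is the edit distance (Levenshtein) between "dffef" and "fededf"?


Computing edit distance: "dffef" -> "fededf"
DP table:
           f    e    d    e    d    f
      0    1    2    3    4    5    6
  d   1    1    2    2    3    4    5
  f   2    1    2    3    3    4    4
  f   3    2    2    3    4    4    4
  e   4    3    2    3    3    4    5
  f   5    4    3    3    4    4    4
Edit distance = dp[5][6] = 4

4


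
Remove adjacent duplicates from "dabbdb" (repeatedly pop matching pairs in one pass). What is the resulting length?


Input: dabbdb
Stack-based adjacent duplicate removal:
  Read 'd': push. Stack: d
  Read 'a': push. Stack: da
  Read 'b': push. Stack: dab
  Read 'b': matches stack top 'b' => pop. Stack: da
  Read 'd': push. Stack: dad
  Read 'b': push. Stack: dadb
Final stack: "dadb" (length 4)

4


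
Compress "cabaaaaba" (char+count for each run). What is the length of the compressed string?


Input: cabaaaaba
Runs:
  'c' x 1 => "c1"
  'a' x 1 => "a1"
  'b' x 1 => "b1"
  'a' x 4 => "a4"
  'b' x 1 => "b1"
  'a' x 1 => "a1"
Compressed: "c1a1b1a4b1a1"
Compressed length: 12

12


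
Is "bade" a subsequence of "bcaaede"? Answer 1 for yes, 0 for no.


Check if "bade" is a subsequence of "bcaaede"
Greedy scan:
  Position 0 ('b'): matches sub[0] = 'b'
  Position 1 ('c'): no match needed
  Position 2 ('a'): matches sub[1] = 'a'
  Position 3 ('a'): no match needed
  Position 4 ('e'): no match needed
  Position 5 ('d'): matches sub[2] = 'd'
  Position 6 ('e'): matches sub[3] = 'e'
All 4 characters matched => is a subsequence

1


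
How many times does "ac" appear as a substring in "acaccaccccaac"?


Searching for "ac" in "acaccaccccaac"
Scanning each position:
  Position 0: "ac" => MATCH
  Position 1: "ca" => no
  Position 2: "ac" => MATCH
  Position 3: "cc" => no
  Position 4: "ca" => no
  Position 5: "ac" => MATCH
  Position 6: "cc" => no
  Position 7: "cc" => no
  Position 8: "cc" => no
  Position 9: "ca" => no
  Position 10: "aa" => no
  Position 11: "ac" => MATCH
Total occurrences: 4

4


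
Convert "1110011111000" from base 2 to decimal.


Input: "1110011111000" in base 2
Positional expansion:
  Digit '1' (value 1) x 2^12 = 4096
  Digit '1' (value 1) x 2^11 = 2048
  Digit '1' (value 1) x 2^10 = 1024
  Digit '0' (value 0) x 2^9 = 0
  Digit '0' (value 0) x 2^8 = 0
  Digit '1' (value 1) x 2^7 = 128
  Digit '1' (value 1) x 2^6 = 64
  Digit '1' (value 1) x 2^5 = 32
  Digit '1' (value 1) x 2^4 = 16
  Digit '1' (value 1) x 2^3 = 8
  Digit '0' (value 0) x 2^2 = 0
  Digit '0' (value 0) x 2^1 = 0
  Digit '0' (value 0) x 2^0 = 0
Sum = 7416

7416


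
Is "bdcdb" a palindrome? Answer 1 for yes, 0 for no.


Input: bdcdb
Reversed: bdcdb
  Compare pos 0 ('b') with pos 4 ('b'): match
  Compare pos 1 ('d') with pos 3 ('d'): match
Result: palindrome

1


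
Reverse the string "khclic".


Input: khclic
Reading characters right to left:
  Position 5: 'c'
  Position 4: 'i'
  Position 3: 'l'
  Position 2: 'c'
  Position 1: 'h'
  Position 0: 'k'
Reversed: cilchk

cilchk


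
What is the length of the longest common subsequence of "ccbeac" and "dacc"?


LCS of "ccbeac" and "dacc"
DP table:
           d    a    c    c
      0    0    0    0    0
  c   0    0    0    1    1
  c   0    0    0    1    2
  b   0    0    0    1    2
  e   0    0    0    1    2
  a   0    0    1    1    2
  c   0    0    1    2    2
LCS length = dp[6][4] = 2

2


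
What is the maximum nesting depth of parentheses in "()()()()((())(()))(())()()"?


Input: "()()()()((())(()))(())()()"
Tracking depth:
  Position 0 '(': depth becomes 1
  Position 1 ')': depth becomes 0
  Position 2 '(': depth becomes 1
  Position 3 ')': depth becomes 0
  Position 4 '(': depth becomes 1
  Position 5 ')': depth becomes 0
  Position 6 '(': depth becomes 1
  Position 7 ')': depth becomes 0
  Position 8 '(': depth becomes 1
  Position 9 '(': depth becomes 2
  Position 10 '(': depth becomes 3
  Position 11 ')': depth becomes 2
  Position 12 ')': depth becomes 1
  Position 13 '(': depth becomes 2
  Position 14 '(': depth becomes 3
  Position 15 ')': depth becomes 2
  Position 16 ')': depth becomes 1
  Position 17 ')': depth becomes 0
  Position 18 '(': depth becomes 1
  Position 19 '(': depth becomes 2
  Position 20 ')': depth becomes 1
  Position 21 ')': depth becomes 0
  Position 22 '(': depth becomes 1
  Position 23 ')': depth becomes 0
  Position 24 '(': depth becomes 1
  Position 25 ')': depth becomes 0
Maximum depth reached: 3

3


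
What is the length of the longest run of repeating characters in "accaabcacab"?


Input: "accaabcacab"
Scanning for longest run:
  Position 1 ('c'): new char, reset run to 1
  Position 2 ('c'): continues run of 'c', length=2
  Position 3 ('a'): new char, reset run to 1
  Position 4 ('a'): continues run of 'a', length=2
  Position 5 ('b'): new char, reset run to 1
  Position 6 ('c'): new char, reset run to 1
  Position 7 ('a'): new char, reset run to 1
  Position 8 ('c'): new char, reset run to 1
  Position 9 ('a'): new char, reset run to 1
  Position 10 ('b'): new char, reset run to 1
Longest run: 'c' with length 2

2


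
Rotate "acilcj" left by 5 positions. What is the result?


Input: "acilcj", rotate left by 5
First 5 characters: "acilc"
Remaining characters: "j"
Concatenate remaining + first: "j" + "acilc" = "jacilc"

jacilc


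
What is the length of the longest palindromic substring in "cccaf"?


Input: "cccaf"
Checking substrings for palindromes:
  [0:3] "ccc" (len 3) => palindrome
  [0:2] "cc" (len 2) => palindrome
  [1:3] "cc" (len 2) => palindrome
Longest palindromic substring: "ccc" with length 3

3


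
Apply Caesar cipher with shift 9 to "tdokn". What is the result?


Caesar cipher: shift "tdokn" by 9
  't' (pos 19) + 9 = pos 2 = 'c'
  'd' (pos 3) + 9 = pos 12 = 'm'
  'o' (pos 14) + 9 = pos 23 = 'x'
  'k' (pos 10) + 9 = pos 19 = 't'
  'n' (pos 13) + 9 = pos 22 = 'w'
Result: cmxtw

cmxtw


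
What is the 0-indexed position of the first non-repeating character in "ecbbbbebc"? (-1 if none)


Input: ecbbbbebc
Character frequencies:
  'b': 5
  'c': 2
  'e': 2
Scanning left to right for freq == 1:
  Position 0 ('e'): freq=2, skip
  Position 1 ('c'): freq=2, skip
  Position 2 ('b'): freq=5, skip
  Position 3 ('b'): freq=5, skip
  Position 4 ('b'): freq=5, skip
  Position 5 ('b'): freq=5, skip
  Position 6 ('e'): freq=2, skip
  Position 7 ('b'): freq=5, skip
  Position 8 ('c'): freq=2, skip
  No unique character found => answer = -1

-1


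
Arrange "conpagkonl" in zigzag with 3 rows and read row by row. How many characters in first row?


Zigzag "conpagkonl" into 3 rows:
Placing characters:
  'c' => row 0
  'o' => row 1
  'n' => row 2
  'p' => row 1
  'a' => row 0
  'g' => row 1
  'k' => row 2
  'o' => row 1
  'n' => row 0
  'l' => row 1
Rows:
  Row 0: "can"
  Row 1: "opgol"
  Row 2: "nk"
First row length: 3

3


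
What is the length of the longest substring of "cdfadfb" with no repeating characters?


Input: "cdfadfb"
Sliding window (track last position of each char):
  Position 0 ('c'): window [0,0] length 1 -- new best
  Position 1 ('d'): window [0,1] length 2 -- new best
  Position 2 ('f'): window [0,2] length 3 -- new best
  Position 3 ('a'): window [0,3] length 4 -- new best
  Position 4 ('d'): repeat (last at 1), move window start to 2
  Position 4 ('d'): window [2,4] length 3
  Position 5 ('f'): repeat (last at 2), move window start to 3
  Position 5 ('f'): window [3,5] length 3
  Position 6 ('b'): window [3,6] length 4
Longest substring with no repeats: "cdfa" with length 4

4


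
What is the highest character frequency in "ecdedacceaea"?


Input: ecdedacceaea
Character counts:
  'a': 3
  'c': 3
  'd': 2
  'e': 4
Maximum frequency: 4

4


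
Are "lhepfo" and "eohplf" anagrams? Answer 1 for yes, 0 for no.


Strings: "lhepfo", "eohplf"
Sorted first:  efhlop
Sorted second: efhlop
Sorted forms match => anagrams

1


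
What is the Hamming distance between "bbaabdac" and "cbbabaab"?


Comparing "bbaabdac" and "cbbabaab" position by position:
  Position 0: 'b' vs 'c' => differ
  Position 1: 'b' vs 'b' => same
  Position 2: 'a' vs 'b' => differ
  Position 3: 'a' vs 'a' => same
  Position 4: 'b' vs 'b' => same
  Position 5: 'd' vs 'a' => differ
  Position 6: 'a' vs 'a' => same
  Position 7: 'c' vs 'b' => differ
Total differences (Hamming distance): 4

4


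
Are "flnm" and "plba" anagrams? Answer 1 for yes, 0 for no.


Strings: "flnm", "plba"
Sorted first:  flmn
Sorted second: ablp
Differ at position 0: 'f' vs 'a' => not anagrams

0


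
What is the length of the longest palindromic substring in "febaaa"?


Input: "febaaa"
Checking substrings for palindromes:
  [3:6] "aaa" (len 3) => palindrome
  [3:5] "aa" (len 2) => palindrome
  [4:6] "aa" (len 2) => palindrome
Longest palindromic substring: "aaa" with length 3

3


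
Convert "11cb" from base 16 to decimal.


Input: "11cb" in base 16
Positional expansion:
  Digit '1' (value 1) x 16^3 = 4096
  Digit '1' (value 1) x 16^2 = 256
  Digit 'c' (value 12) x 16^1 = 192
  Digit 'b' (value 11) x 16^0 = 11
Sum = 4555

4555


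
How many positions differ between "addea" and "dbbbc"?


Comparing "addea" and "dbbbc" position by position:
  Position 0: 'a' vs 'd' => DIFFER
  Position 1: 'd' vs 'b' => DIFFER
  Position 2: 'd' vs 'b' => DIFFER
  Position 3: 'e' vs 'b' => DIFFER
  Position 4: 'a' vs 'c' => DIFFER
Positions that differ: 5

5


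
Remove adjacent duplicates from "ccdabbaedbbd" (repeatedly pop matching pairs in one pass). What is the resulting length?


Input: ccdabbaedbbd
Stack-based adjacent duplicate removal:
  Read 'c': push. Stack: c
  Read 'c': matches stack top 'c' => pop. Stack: (empty)
  Read 'd': push. Stack: d
  Read 'a': push. Stack: da
  Read 'b': push. Stack: dab
  Read 'b': matches stack top 'b' => pop. Stack: da
  Read 'a': matches stack top 'a' => pop. Stack: d
  Read 'e': push. Stack: de
  Read 'd': push. Stack: ded
  Read 'b': push. Stack: dedb
  Read 'b': matches stack top 'b' => pop. Stack: ded
  Read 'd': matches stack top 'd' => pop. Stack: de
Final stack: "de" (length 2)

2


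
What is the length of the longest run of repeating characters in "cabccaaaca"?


Input: "cabccaaaca"
Scanning for longest run:
  Position 1 ('a'): new char, reset run to 1
  Position 2 ('b'): new char, reset run to 1
  Position 3 ('c'): new char, reset run to 1
  Position 4 ('c'): continues run of 'c', length=2
  Position 5 ('a'): new char, reset run to 1
  Position 6 ('a'): continues run of 'a', length=2
  Position 7 ('a'): continues run of 'a', length=3
  Position 8 ('c'): new char, reset run to 1
  Position 9 ('a'): new char, reset run to 1
Longest run: 'a' with length 3

3


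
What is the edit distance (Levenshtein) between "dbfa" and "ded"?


Computing edit distance: "dbfa" -> "ded"
DP table:
           d    e    d
      0    1    2    3
  d   1    0    1    2
  b   2    1    1    2
  f   3    2    2    2
  a   4    3    3    3
Edit distance = dp[4][3] = 3

3


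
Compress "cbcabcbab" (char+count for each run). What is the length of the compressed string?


Input: cbcabcbab
Runs:
  'c' x 1 => "c1"
  'b' x 1 => "b1"
  'c' x 1 => "c1"
  'a' x 1 => "a1"
  'b' x 1 => "b1"
  'c' x 1 => "c1"
  'b' x 1 => "b1"
  'a' x 1 => "a1"
  'b' x 1 => "b1"
Compressed: "c1b1c1a1b1c1b1a1b1"
Compressed length: 18

18


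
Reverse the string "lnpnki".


Input: lnpnki
Reading characters right to left:
  Position 5: 'i'
  Position 4: 'k'
  Position 3: 'n'
  Position 2: 'p'
  Position 1: 'n'
  Position 0: 'l'
Reversed: iknpnl

iknpnl


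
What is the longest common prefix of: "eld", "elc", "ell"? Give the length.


Words: eld, elc, ell
  Position 0: all 'e' => match
  Position 1: all 'l' => match
  Position 2: ('d', 'c', 'l') => mismatch, stop
LCP = "el" (length 2)

2


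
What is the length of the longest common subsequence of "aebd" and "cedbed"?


LCS of "aebd" and "cedbed"
DP table:
           c    e    d    b    e    d
      0    0    0    0    0    0    0
  a   0    0    0    0    0    0    0
  e   0    0    1    1    1    1    1
  b   0    0    1    1    2    2    2
  d   0    0    1    2    2    2    3
LCS length = dp[4][6] = 3

3


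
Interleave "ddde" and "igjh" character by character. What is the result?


Interleaving "ddde" and "igjh":
  Position 0: 'd' from first, 'i' from second => "di"
  Position 1: 'd' from first, 'g' from second => "dg"
  Position 2: 'd' from first, 'j' from second => "dj"
  Position 3: 'e' from first, 'h' from second => "eh"
Result: didgdjeh

didgdjeh


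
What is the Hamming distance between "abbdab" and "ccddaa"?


Comparing "abbdab" and "ccddaa" position by position:
  Position 0: 'a' vs 'c' => differ
  Position 1: 'b' vs 'c' => differ
  Position 2: 'b' vs 'd' => differ
  Position 3: 'd' vs 'd' => same
  Position 4: 'a' vs 'a' => same
  Position 5: 'b' vs 'a' => differ
Total differences (Hamming distance): 4

4


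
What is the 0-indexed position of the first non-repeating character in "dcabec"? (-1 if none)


Input: dcabec
Character frequencies:
  'a': 1
  'b': 1
  'c': 2
  'd': 1
  'e': 1
Scanning left to right for freq == 1:
  Position 0 ('d'): unique! => answer = 0

0


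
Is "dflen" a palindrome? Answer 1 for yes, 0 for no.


Input: dflen
Reversed: nelfd
  Compare pos 0 ('d') with pos 4 ('n'): MISMATCH
  Compare pos 1 ('f') with pos 3 ('e'): MISMATCH
Result: not a palindrome

0


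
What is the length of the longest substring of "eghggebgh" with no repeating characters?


Input: "eghggebgh"
Sliding window (track last position of each char):
  Position 0 ('e'): window [0,0] length 1 -- new best
  Position 1 ('g'): window [0,1] length 2 -- new best
  Position 2 ('h'): window [0,2] length 3 -- new best
  Position 3 ('g'): repeat (last at 1), move window start to 2
  Position 3 ('g'): window [2,3] length 2
  Position 4 ('g'): repeat (last at 3), move window start to 4
  Position 4 ('g'): window [4,4] length 1
  Position 5 ('e'): window [4,5] length 2
  Position 6 ('b'): window [4,6] length 3
  Position 7 ('g'): repeat (last at 4), move window start to 5
  Position 7 ('g'): window [5,7] length 3
  Position 8 ('h'): window [5,8] length 4 -- new best
Longest substring with no repeats: "ebgh" with length 4

4


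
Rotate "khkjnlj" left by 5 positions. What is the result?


Input: "khkjnlj", rotate left by 5
First 5 characters: "khkjn"
Remaining characters: "lj"
Concatenate remaining + first: "lj" + "khkjn" = "ljkhkjn"

ljkhkjn


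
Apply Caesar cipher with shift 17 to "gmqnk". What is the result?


Caesar cipher: shift "gmqnk" by 17
  'g' (pos 6) + 17 = pos 23 = 'x'
  'm' (pos 12) + 17 = pos 3 = 'd'
  'q' (pos 16) + 17 = pos 7 = 'h'
  'n' (pos 13) + 17 = pos 4 = 'e'
  'k' (pos 10) + 17 = pos 1 = 'b'
Result: xdheb

xdheb


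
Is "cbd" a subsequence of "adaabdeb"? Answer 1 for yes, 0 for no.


Check if "cbd" is a subsequence of "adaabdeb"
Greedy scan:
  Position 0 ('a'): no match needed
  Position 1 ('d'): no match needed
  Position 2 ('a'): no match needed
  Position 3 ('a'): no match needed
  Position 4 ('b'): no match needed
  Position 5 ('d'): no match needed
  Position 6 ('e'): no match needed
  Position 7 ('b'): no match needed
Only matched 0/3 characters => not a subsequence

0


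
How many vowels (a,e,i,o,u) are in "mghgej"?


Input: mghgej
Checking each character:
  'm' at position 0: consonant
  'g' at position 1: consonant
  'h' at position 2: consonant
  'g' at position 3: consonant
  'e' at position 4: vowel (running total: 1)
  'j' at position 5: consonant
Total vowels: 1

1


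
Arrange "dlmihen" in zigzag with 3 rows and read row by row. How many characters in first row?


Zigzag "dlmihen" into 3 rows:
Placing characters:
  'd' => row 0
  'l' => row 1
  'm' => row 2
  'i' => row 1
  'h' => row 0
  'e' => row 1
  'n' => row 2
Rows:
  Row 0: "dh"
  Row 1: "lie"
  Row 2: "mn"
First row length: 2

2


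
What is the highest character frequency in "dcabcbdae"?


Input: dcabcbdae
Character counts:
  'a': 2
  'b': 2
  'c': 2
  'd': 2
  'e': 1
Maximum frequency: 2

2


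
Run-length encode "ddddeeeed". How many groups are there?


Input: ddddeeeed
Scanning for consecutive runs:
  Group 1: 'd' x 4 (positions 0-3)
  Group 2: 'e' x 4 (positions 4-7)
  Group 3: 'd' x 1 (positions 8-8)
Total groups: 3

3


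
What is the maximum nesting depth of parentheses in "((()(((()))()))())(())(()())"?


Input: "((()(((()))()))())(())(()())"
Tracking depth:
  Position 0 '(': depth becomes 1
  Position 1 '(': depth becomes 2
  Position 2 '(': depth becomes 3
  Position 3 ')': depth becomes 2
  Position 4 '(': depth becomes 3
  Position 5 '(': depth becomes 4
  Position 6 '(': depth becomes 5
  Position 7 '(': depth becomes 6
  Position 8 ')': depth becomes 5
  Position 9 ')': depth becomes 4
  Position 10 ')': depth becomes 3
  Position 11 '(': depth becomes 4
  Position 12 ')': depth becomes 3
  Position 13 ')': depth becomes 2
  Position 14 ')': depth becomes 1
  Position 15 '(': depth becomes 2
  Position 16 ')': depth becomes 1
  Position 17 ')': depth becomes 0
  Position 18 '(': depth becomes 1
  Position 19 '(': depth becomes 2
  Position 20 ')': depth becomes 1
  Position 21 ')': depth becomes 0
  Position 22 '(': depth becomes 1
  Position 23 '(': depth becomes 2
  Position 24 ')': depth becomes 1
  Position 25 '(': depth becomes 2
  Position 26 ')': depth becomes 1
  Position 27 ')': depth becomes 0
Maximum depth reached: 6

6


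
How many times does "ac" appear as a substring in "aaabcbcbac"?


Searching for "ac" in "aaabcbcbac"
Scanning each position:
  Position 0: "aa" => no
  Position 1: "aa" => no
  Position 2: "ab" => no
  Position 3: "bc" => no
  Position 4: "cb" => no
  Position 5: "bc" => no
  Position 6: "cb" => no
  Position 7: "ba" => no
  Position 8: "ac" => MATCH
Total occurrences: 1

1


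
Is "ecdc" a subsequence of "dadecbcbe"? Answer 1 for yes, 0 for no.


Check if "ecdc" is a subsequence of "dadecbcbe"
Greedy scan:
  Position 0 ('d'): no match needed
  Position 1 ('a'): no match needed
  Position 2 ('d'): no match needed
  Position 3 ('e'): matches sub[0] = 'e'
  Position 4 ('c'): matches sub[1] = 'c'
  Position 5 ('b'): no match needed
  Position 6 ('c'): no match needed
  Position 7 ('b'): no match needed
  Position 8 ('e'): no match needed
Only matched 2/4 characters => not a subsequence

0


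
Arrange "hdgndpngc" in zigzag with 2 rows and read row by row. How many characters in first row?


Zigzag "hdgndpngc" into 2 rows:
Placing characters:
  'h' => row 0
  'd' => row 1
  'g' => row 0
  'n' => row 1
  'd' => row 0
  'p' => row 1
  'n' => row 0
  'g' => row 1
  'c' => row 0
Rows:
  Row 0: "hgdnc"
  Row 1: "dnpg"
First row length: 5

5


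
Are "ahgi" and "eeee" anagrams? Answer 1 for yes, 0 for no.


Strings: "ahgi", "eeee"
Sorted first:  aghi
Sorted second: eeee
Differ at position 0: 'a' vs 'e' => not anagrams

0


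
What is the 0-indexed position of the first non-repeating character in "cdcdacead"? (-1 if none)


Input: cdcdacead
Character frequencies:
  'a': 2
  'c': 3
  'd': 3
  'e': 1
Scanning left to right for freq == 1:
  Position 0 ('c'): freq=3, skip
  Position 1 ('d'): freq=3, skip
  Position 2 ('c'): freq=3, skip
  Position 3 ('d'): freq=3, skip
  Position 4 ('a'): freq=2, skip
  Position 5 ('c'): freq=3, skip
  Position 6 ('e'): unique! => answer = 6

6


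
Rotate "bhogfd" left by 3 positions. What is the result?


Input: "bhogfd", rotate left by 3
First 3 characters: "bho"
Remaining characters: "gfd"
Concatenate remaining + first: "gfd" + "bho" = "gfdbho"

gfdbho


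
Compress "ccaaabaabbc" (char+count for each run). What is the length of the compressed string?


Input: ccaaabaabbc
Runs:
  'c' x 2 => "c2"
  'a' x 3 => "a3"
  'b' x 1 => "b1"
  'a' x 2 => "a2"
  'b' x 2 => "b2"
  'c' x 1 => "c1"
Compressed: "c2a3b1a2b2c1"
Compressed length: 12

12


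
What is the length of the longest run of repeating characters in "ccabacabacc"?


Input: "ccabacabacc"
Scanning for longest run:
  Position 1 ('c'): continues run of 'c', length=2
  Position 2 ('a'): new char, reset run to 1
  Position 3 ('b'): new char, reset run to 1
  Position 4 ('a'): new char, reset run to 1
  Position 5 ('c'): new char, reset run to 1
  Position 6 ('a'): new char, reset run to 1
  Position 7 ('b'): new char, reset run to 1
  Position 8 ('a'): new char, reset run to 1
  Position 9 ('c'): new char, reset run to 1
  Position 10 ('c'): continues run of 'c', length=2
Longest run: 'c' with length 2

2


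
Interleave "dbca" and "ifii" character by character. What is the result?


Interleaving "dbca" and "ifii":
  Position 0: 'd' from first, 'i' from second => "di"
  Position 1: 'b' from first, 'f' from second => "bf"
  Position 2: 'c' from first, 'i' from second => "ci"
  Position 3: 'a' from first, 'i' from second => "ai"
Result: dibfciai

dibfciai


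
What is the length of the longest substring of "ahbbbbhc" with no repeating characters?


Input: "ahbbbbhc"
Sliding window (track last position of each char):
  Position 0 ('a'): window [0,0] length 1 -- new best
  Position 1 ('h'): window [0,1] length 2 -- new best
  Position 2 ('b'): window [0,2] length 3 -- new best
  Position 3 ('b'): repeat (last at 2), move window start to 3
  Position 3 ('b'): window [3,3] length 1
  Position 4 ('b'): repeat (last at 3), move window start to 4
  Position 4 ('b'): window [4,4] length 1
  Position 5 ('b'): repeat (last at 4), move window start to 5
  Position 5 ('b'): window [5,5] length 1
  Position 6 ('h'): window [5,6] length 2
  Position 7 ('c'): window [5,7] length 3
Longest substring with no repeats: "ahb" with length 3

3


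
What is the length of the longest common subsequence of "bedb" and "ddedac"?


LCS of "bedb" and "ddedac"
DP table:
           d    d    e    d    a    c
      0    0    0    0    0    0    0
  b   0    0    0    0    0    0    0
  e   0    0    0    1    1    1    1
  d   0    1    1    1    2    2    2
  b   0    1    1    1    2    2    2
LCS length = dp[4][6] = 2

2


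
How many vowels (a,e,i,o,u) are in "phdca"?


Input: phdca
Checking each character:
  'p' at position 0: consonant
  'h' at position 1: consonant
  'd' at position 2: consonant
  'c' at position 3: consonant
  'a' at position 4: vowel (running total: 1)
Total vowels: 1

1


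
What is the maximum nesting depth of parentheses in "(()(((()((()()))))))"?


Input: "(()(((()((()()))))))"
Tracking depth:
  Position 0 '(': depth becomes 1
  Position 1 '(': depth becomes 2
  Position 2 ')': depth becomes 1
  Position 3 '(': depth becomes 2
  Position 4 '(': depth becomes 3
  Position 5 '(': depth becomes 4
  Position 6 '(': depth becomes 5
  Position 7 ')': depth becomes 4
  Position 8 '(': depth becomes 5
  Position 9 '(': depth becomes 6
  Position 10 '(': depth becomes 7
  Position 11 ')': depth becomes 6
  Position 12 '(': depth becomes 7
  Position 13 ')': depth becomes 6
  Position 14 ')': depth becomes 5
  Position 15 ')': depth becomes 4
  Position 16 ')': depth becomes 3
  Position 17 ')': depth becomes 2
  Position 18 ')': depth becomes 1
  Position 19 ')': depth becomes 0
Maximum depth reached: 7

7
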